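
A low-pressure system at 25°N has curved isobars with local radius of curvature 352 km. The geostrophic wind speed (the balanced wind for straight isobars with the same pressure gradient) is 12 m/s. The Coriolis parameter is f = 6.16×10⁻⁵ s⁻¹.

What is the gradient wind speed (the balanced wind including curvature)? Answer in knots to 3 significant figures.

16.7 knots

Around a low, centrifugal force acts outward with Coriolis, so pressure-gradient force balances both:
(1/ρ)|∂P/∂n| = fV + V²/R  →  V² + fR·V − fR·V_g = 0
With fR = 6.16×10⁻⁵ × 352×10³ m = 21.7 m/s:
V = [−fR + √((fR)² + 4 fR V_g)]/2 = [−21.7 + √(21.7² + 4×21.7×12)]/2 = 8.59 m/s
Subgeostrophic (V < V_g = 12 m/s), as expected around a low.
Converting: 8.59 m/s × 1.944 = 16.7 knots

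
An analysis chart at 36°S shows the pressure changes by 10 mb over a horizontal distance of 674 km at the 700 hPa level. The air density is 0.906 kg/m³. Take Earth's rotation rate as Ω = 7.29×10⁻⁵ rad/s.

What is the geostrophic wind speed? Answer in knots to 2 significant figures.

Coriolis parameter at 36°S:
f = 2Ω sin φ = 2 × 7.29×10⁻⁵ × sin 36° = 8.57×10⁻⁵ s⁻¹
Pressure gradient: |∂P/∂n| = 1000 Pa / 674000 m = 1.48×10⁻³ Pa/m
Geostrophic balance (pressure-gradient force = Coriolis force):
V_g = (1/(fρ)) |∂P/∂n| = 1.48×10⁻³ / (8.57×10⁻⁵ × 0.906) = 19.1 m/s
Converting: 19.1 m/s × 1.944 = 37 knots

37 knots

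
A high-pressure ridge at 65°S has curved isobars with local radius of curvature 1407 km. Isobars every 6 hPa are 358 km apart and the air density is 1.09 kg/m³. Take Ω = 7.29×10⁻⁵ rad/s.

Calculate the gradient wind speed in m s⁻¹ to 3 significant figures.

12.5 m s⁻¹

Coriolis parameter at 65°S:
f = 2Ω sin φ = 2 × 7.29×10⁻⁵ × sin 65° = 1.32×10⁻⁴ s⁻¹
Pressure gradient: |∂P/∂n| = 600 Pa / 358000 m = 1.68×10⁻³ Pa/m
Geostrophic speed: V_g = |∂P/∂n|/(fρ) = 1.68×10⁻³/(1.32×10⁻⁴ × 1.09) = 11.6 m/s
Around a high, pressure-gradient force acts outward with centrifugal, so Coriolis balances both:
fV = (1/ρ)|∂P/∂n| + V²/R  →  V² − fR·V + fR·V_g = 0
With fR = 1.32×10⁻⁴ × 1407×10³ m = 186 m/s:
V = [fR − √((fR)² − 4 fR V_g)]/2 = [186 − √(186² − 4×186×11.6)]/2 = 12.5 m/s
Supergeostrophic (V > V_g = 11.6 m/s), as expected around a high.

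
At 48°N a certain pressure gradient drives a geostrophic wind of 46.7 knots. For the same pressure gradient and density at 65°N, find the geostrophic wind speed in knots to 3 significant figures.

38.3 knots

With the same pressure gradient and density, V_g ∝ 1/f ∝ 1/sin φ.
V₂ = V₁ · sin φ₁ / sin φ₂ = 46.7 × sin 48° / sin 65°
V₂ = 46.7 × 0.7431/0.9063 = 38.3 knots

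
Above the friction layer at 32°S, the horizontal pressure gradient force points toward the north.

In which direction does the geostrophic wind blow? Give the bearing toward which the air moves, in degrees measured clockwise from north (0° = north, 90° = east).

270°

The pressure-gradient force points toward the north (bearing 000°).
Geostrophic balance: in the Southern Hemisphere the Coriolis force deflects motion to the left, so the geostrophic wind blows 90° to the left of the pressure-gradient force (low pressure on the right).
Rotating 000° by 90° counterclockwise gives 270° — the wind blows toward the west.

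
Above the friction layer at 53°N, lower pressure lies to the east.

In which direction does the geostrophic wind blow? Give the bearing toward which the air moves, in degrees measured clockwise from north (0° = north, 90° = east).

180°

The pressure-gradient force points toward the east (bearing 090°).
Geostrophic balance: in the Northern Hemisphere the Coriolis force deflects motion to the right, so the geostrophic wind blows 90° to the right of the pressure-gradient force (low pressure on the left).
Rotating 090° by 90° clockwise gives 180° — the wind blows toward the south.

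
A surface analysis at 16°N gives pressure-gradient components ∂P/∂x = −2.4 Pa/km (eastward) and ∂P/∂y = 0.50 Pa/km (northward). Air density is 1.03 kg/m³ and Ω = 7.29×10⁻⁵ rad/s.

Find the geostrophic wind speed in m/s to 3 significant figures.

59.2 m/s

Coriolis parameter at 16°N:
f = 2Ω sin φ = 2 × 7.29×10⁻⁵ × sin 16° = 4.02×10⁻⁵ s⁻¹
Component geostrophic relations (x east, y north):
u_g = −(1/(fρ)) ∂P/∂y,  v_g = (1/(fρ)) ∂P/∂x
u_g = −(0.50×10⁻³)/(4.02×10⁻⁵ × 1.03) = −12.1 m/s;  v_g = (−2.4×10⁻³)/(4.02×10⁻⁵ × 1.03) = −58.0 m/s
|V_g| = √(u_g² + v_g²) = 59.2 m/s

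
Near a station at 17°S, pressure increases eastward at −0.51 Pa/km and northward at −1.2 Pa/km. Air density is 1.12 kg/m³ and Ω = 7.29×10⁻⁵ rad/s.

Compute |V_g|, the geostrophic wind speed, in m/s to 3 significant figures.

Coriolis parameter at 17°S:
f = 2Ω sin φ = 2 × 7.29×10⁻⁵ × sin 17° = 4.26×10⁻⁵ s⁻¹
In the Southern Hemisphere f is negative: f = −4.26×10⁻⁵ s⁻¹.
Component geostrophic relations (x east, y north):
u_g = −(1/(fρ)) ∂P/∂y,  v_g = (1/(fρ)) ∂P/∂x
u_g = −(−1.2×10⁻³)/(−4.26×10⁻⁵ × 1.12) = −25.1 m/s;  v_g = (−0.51×10⁻³)/(−4.26×10⁻⁵ × 1.12) = 10.7 m/s
|V_g| = √(u_g² + v_g²) = 27.3 m/s

27.3 m/s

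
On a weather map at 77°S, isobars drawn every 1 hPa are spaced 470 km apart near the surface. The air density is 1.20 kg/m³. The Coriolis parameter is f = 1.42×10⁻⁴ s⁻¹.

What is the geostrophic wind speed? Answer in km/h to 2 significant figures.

Pressure gradient: |∂P/∂n| = 100 Pa / 470000 m = 2.13×10⁻⁴ Pa/m
Geostrophic balance (pressure-gradient force = Coriolis force):
V_g = (1/(fρ)) |∂P/∂n| = 2.13×10⁻⁴ / (1.42×10⁻⁴ × 1.20) = 1.25 m/s
Converting: 1.25 m/s × 3.6 = 4.5 km/h

4.5 km/h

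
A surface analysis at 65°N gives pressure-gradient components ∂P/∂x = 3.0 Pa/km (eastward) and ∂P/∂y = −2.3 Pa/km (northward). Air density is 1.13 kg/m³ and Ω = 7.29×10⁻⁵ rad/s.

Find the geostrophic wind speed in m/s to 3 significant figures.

25.3 m/s

Coriolis parameter at 65°N:
f = 2Ω sin φ = 2 × 7.29×10⁻⁵ × sin 65° = 1.32×10⁻⁴ s⁻¹
Component geostrophic relations (x east, y north):
u_g = −(1/(fρ)) ∂P/∂y,  v_g = (1/(fρ)) ∂P/∂x
u_g = −(−2.3×10⁻³)/(1.32×10⁻⁴ × 1.13) = 15.4 m/s;  v_g = (3.0×10⁻³)/(1.32×10⁻⁴ × 1.13) = 20.1 m/s
|V_g| = √(u_g² + v_g²) = 25.3 m/s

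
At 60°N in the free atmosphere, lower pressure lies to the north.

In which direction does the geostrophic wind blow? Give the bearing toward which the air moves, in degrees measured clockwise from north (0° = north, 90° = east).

The pressure-gradient force points toward the north (bearing 000°).
Geostrophic balance: in the Northern Hemisphere the Coriolis force deflects motion to the right, so the geostrophic wind blows 90° to the right of the pressure-gradient force (low pressure on the left).
Rotating 000° by 90° clockwise gives 090° — the wind blows toward the east.

090°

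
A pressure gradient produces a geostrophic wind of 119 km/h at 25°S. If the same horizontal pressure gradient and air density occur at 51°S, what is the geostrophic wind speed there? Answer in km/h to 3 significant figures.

With the same pressure gradient and density, V_g ∝ 1/f ∝ 1/sin φ.
V₂ = V₁ · sin φ₁ / sin φ₂ = 119 × sin 25° / sin 51°
V₂ = 119 × 0.4226/0.7771 = 64.7 km/h

64.7 km/h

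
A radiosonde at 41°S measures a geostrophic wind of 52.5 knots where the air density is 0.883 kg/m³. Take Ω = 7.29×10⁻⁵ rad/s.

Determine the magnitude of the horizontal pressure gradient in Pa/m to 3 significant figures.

Coriolis parameter at 41°S:
f = 2Ω sin φ = 2 × 7.29×10⁻⁵ × sin 41° = 9.57×10⁻⁵ s⁻¹
Wind speed in SI: 52.5 knots = 27.0 m/s
Geostrophic balance rearranged: |∂P/∂n| = f ρ V_g
|∂P/∂n| = 9.57×10⁻⁵ × 0.883 × 27.0 = 2.28×10⁻³ Pa/m

2.28×10⁻³ Pa/m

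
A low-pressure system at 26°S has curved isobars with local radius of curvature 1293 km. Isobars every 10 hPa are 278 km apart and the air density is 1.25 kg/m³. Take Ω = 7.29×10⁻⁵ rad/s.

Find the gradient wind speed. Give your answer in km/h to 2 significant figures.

Coriolis parameter at 26°S:
f = 2Ω sin φ = 2 × 7.29×10⁻⁵ × sin 26° = 6.39×10⁻⁵ s⁻¹
Pressure gradient: |∂P/∂n| = 1000 Pa / 278000 m = 3.60×10⁻³ Pa/m
Geostrophic speed: V_g = |∂P/∂n|/(fρ) = 3.60×10⁻³/(6.39×10⁻⁵ × 1.25) = 45.0 m/s
Around a low, centrifugal force acts outward with Coriolis, so pressure-gradient force balances both:
(1/ρ)|∂P/∂n| = fV + V²/R  →  V² + fR·V − fR·V_g = 0
With fR = 6.39×10⁻⁵ × 1293×10³ m = 82.6 m/s:
V = [−fR + √((fR)² + 4 fR V_g)]/2 = [−82.6 + √(82.6² + 4×82.6×45)]/2 = 32.4 m/s
Subgeostrophic (V < V_g = 45 m/s), as expected around a low.
Converting: 32.4 m/s × 3.6 = 120 km/h

120 km/h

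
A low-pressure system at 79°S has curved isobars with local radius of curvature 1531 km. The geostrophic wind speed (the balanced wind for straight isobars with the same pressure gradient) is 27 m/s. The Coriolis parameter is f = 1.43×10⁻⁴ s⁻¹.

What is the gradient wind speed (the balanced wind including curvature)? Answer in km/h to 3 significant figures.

87.5 km/h

Around a low, centrifugal force acts outward with Coriolis, so pressure-gradient force balances both:
(1/ρ)|∂P/∂n| = fV + V²/R  →  V² + fR·V − fR·V_g = 0
With fR = 1.43×10⁻⁴ × 1531×10³ m = 219 m/s:
V = [−fR + √((fR)² + 4 fR V_g)]/2 = [−219 + √(219² + 4×219×27)]/2 = 24.3 m/s
Subgeostrophic (V < V_g = 27 m/s), as expected around a low.
Converting: 24.3 m/s × 3.6 = 87.5 km/h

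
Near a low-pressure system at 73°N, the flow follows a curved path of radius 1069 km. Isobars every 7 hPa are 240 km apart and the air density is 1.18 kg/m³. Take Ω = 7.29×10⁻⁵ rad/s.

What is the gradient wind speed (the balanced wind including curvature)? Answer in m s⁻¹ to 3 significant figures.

16.0 m s⁻¹

Coriolis parameter at 73°N:
f = 2Ω sin φ = 2 × 7.29×10⁻⁵ × sin 73° = 1.39×10⁻⁴ s⁻¹
Pressure gradient: |∂P/∂n| = 700 Pa / 240000 m = 2.92×10⁻³ Pa/m
Geostrophic speed: V_g = |∂P/∂n|/(fρ) = 2.92×10⁻³/(1.39×10⁻⁴ × 1.18) = 17.7 m/s
Around a low, centrifugal force acts outward with Coriolis, so pressure-gradient force balances both:
(1/ρ)|∂P/∂n| = fV + V²/R  →  V² + fR·V − fR·V_g = 0
With fR = 1.39×10⁻⁴ × 1069×10³ m = 149 m/s:
V = [−fR + √((fR)² + 4 fR V_g)]/2 = [−149 + √(149² + 4×149×17.7)]/2 = 16 m/s
Subgeostrophic (V < V_g = 17.7 m/s), as expected around a low.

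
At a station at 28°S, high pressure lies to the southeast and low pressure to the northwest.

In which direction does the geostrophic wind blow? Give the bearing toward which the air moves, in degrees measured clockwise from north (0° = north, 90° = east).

The pressure-gradient force points toward the northwest (bearing 315°).
Geostrophic balance: in the Southern Hemisphere the Coriolis force deflects motion to the left, so the geostrophic wind blows 90° to the left of the pressure-gradient force (low pressure on the right).
Rotating 315° by 90° counterclockwise gives 225° — the wind blows toward the southwest.

225°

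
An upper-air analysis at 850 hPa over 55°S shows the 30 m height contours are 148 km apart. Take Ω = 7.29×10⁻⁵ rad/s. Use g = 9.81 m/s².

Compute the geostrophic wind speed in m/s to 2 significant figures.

Coriolis parameter at 55°S:
f = 2Ω sin φ = 2 × 7.29×10⁻⁵ × sin 55° = 1.19×10⁻⁴ s⁻¹
Height gradient: |∂Z/∂n| = 30 m / 148000 m = 2.03×10⁻⁴
On a pressure surface, geostrophic balance gives V_g = (g/f)|∂Z/∂n|:
V_g = 9.81 × 2.03×10⁻⁴ / 1.19×10⁻⁴ = 16.6 m/s

17 m/s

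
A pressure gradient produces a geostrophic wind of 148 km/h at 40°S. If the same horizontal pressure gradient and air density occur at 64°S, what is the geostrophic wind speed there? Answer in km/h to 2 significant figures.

With the same pressure gradient and density, V_g ∝ 1/f ∝ 1/sin φ.
V₂ = V₁ · sin φ₁ / sin φ₂ = 148 × sin 40° / sin 64°
V₂ = 148 × 0.6428/0.8988 = 110 km/h

110 km/h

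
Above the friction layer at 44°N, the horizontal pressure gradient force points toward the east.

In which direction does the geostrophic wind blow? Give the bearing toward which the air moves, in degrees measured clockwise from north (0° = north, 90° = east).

The pressure-gradient force points toward the east (bearing 090°).
Geostrophic balance: in the Northern Hemisphere the Coriolis force deflects motion to the right, so the geostrophic wind blows 90° to the right of the pressure-gradient force (low pressure on the left).
Rotating 090° by 90° clockwise gives 180° — the wind blows toward the south.

180°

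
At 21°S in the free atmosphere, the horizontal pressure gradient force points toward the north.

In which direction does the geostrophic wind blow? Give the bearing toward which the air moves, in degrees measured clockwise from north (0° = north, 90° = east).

The pressure-gradient force points toward the north (bearing 000°).
Geostrophic balance: in the Southern Hemisphere the Coriolis force deflects motion to the left, so the geostrophic wind blows 90° to the left of the pressure-gradient force (low pressure on the right).
Rotating 000° by 90° counterclockwise gives 270° — the wind blows toward the west.

270°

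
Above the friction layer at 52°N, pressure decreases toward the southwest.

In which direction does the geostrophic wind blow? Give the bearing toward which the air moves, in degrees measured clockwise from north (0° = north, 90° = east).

315°

The pressure-gradient force points toward the southwest (bearing 225°).
Geostrophic balance: in the Northern Hemisphere the Coriolis force deflects motion to the right, so the geostrophic wind blows 90° to the right of the pressure-gradient force (low pressure on the left).
Rotating 225° by 90° clockwise gives 315° — the wind blows toward the northwest.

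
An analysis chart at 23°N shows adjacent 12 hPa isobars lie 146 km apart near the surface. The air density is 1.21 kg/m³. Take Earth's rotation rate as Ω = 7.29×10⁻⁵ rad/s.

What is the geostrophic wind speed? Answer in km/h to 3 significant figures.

429 km/h

Coriolis parameter at 23°N:
f = 2Ω sin φ = 2 × 7.29×10⁻⁵ × sin 23° = 5.70×10⁻⁵ s⁻¹
Pressure gradient: |∂P/∂n| = 1200 Pa / 146000 m = 8.22×10⁻³ Pa/m
Geostrophic balance (pressure-gradient force = Coriolis force):
V_g = (1/(fρ)) |∂P/∂n| = 8.22×10⁻³ / (5.70×10⁻⁵ × 1.21) = 119 m/s
Converting: 119 m/s × 3.6 = 429 km/h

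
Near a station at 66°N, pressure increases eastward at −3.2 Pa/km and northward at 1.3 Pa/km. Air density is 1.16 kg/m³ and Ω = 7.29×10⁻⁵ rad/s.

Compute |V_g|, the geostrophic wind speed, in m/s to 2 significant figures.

Coriolis parameter at 66°N:
f = 2Ω sin φ = 2 × 7.29×10⁻⁵ × sin 66° = 1.33×10⁻⁴ s⁻¹
Component geostrophic relations (x east, y north):
u_g = −(1/(fρ)) ∂P/∂y,  v_g = (1/(fρ)) ∂P/∂x
u_g = −(1.3×10⁻³)/(1.33×10⁻⁴ × 1.16) = −8.41 m/s;  v_g = (−3.2×10⁻³)/(1.33×10⁻⁴ × 1.16) = −20.7 m/s
|V_g| = √(u_g² + v_g²) = 22.4 m/s

22 m/s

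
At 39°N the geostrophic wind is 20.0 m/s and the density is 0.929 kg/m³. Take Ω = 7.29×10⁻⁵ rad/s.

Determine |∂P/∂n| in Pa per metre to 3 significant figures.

Coriolis parameter at 39°N:
f = 2Ω sin φ = 2 × 7.29×10⁻⁵ × sin 39° = 9.18×10⁻⁵ s⁻¹
Geostrophic balance rearranged: |∂P/∂n| = f ρ V_g
|∂P/∂n| = 9.18×10⁻⁵ × 0.929 × 20.0 = 1.70×10⁻³ Pa/m

1.70×10⁻³ Pa/m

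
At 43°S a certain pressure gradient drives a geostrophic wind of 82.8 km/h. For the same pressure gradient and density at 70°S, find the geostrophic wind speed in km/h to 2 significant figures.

60 km/h

With the same pressure gradient and density, V_g ∝ 1/f ∝ 1/sin φ.
V₂ = V₁ · sin φ₁ / sin φ₂ = 82.8 × sin 43° / sin 70°
V₂ = 82.8 × 0.6820/0.9397 = 60 km/h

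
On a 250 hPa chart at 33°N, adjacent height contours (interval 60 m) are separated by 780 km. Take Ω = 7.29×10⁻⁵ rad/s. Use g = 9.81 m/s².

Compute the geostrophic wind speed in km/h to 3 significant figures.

34.2 km/h

Coriolis parameter at 33°N:
f = 2Ω sin φ = 2 × 7.29×10⁻⁵ × sin 33° = 7.94×10⁻⁵ s⁻¹
Height gradient: |∂Z/∂n| = 60 m / 780000 m = 7.69×10⁻⁵
On a pressure surface, geostrophic balance gives V_g = (g/f)|∂Z/∂n|:
V_g = 9.81 × 7.69×10⁻⁵ / 7.94×10⁻⁵ = 9.50 m/s
Converting: 9.50 m/s × 3.6 = 34.2 km/h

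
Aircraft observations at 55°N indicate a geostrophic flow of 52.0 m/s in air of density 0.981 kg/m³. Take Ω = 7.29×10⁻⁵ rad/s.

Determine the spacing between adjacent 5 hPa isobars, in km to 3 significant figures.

Coriolis parameter at 55°N:
f = 2Ω sin φ = 2 × 7.29×10⁻⁵ × sin 55° = 1.19×10⁻⁴ s⁻¹
Geostrophic balance rearranged: |∂P/∂n| = f ρ V_g
|∂P/∂n| = 1.19×10⁻⁴ × 0.981 × 52.0 = 6.09×10⁻³ Pa/m
Isobar spacing: Δn = ΔP/|∂P/∂n| = 500 Pa / 6.09×10⁻³ Pa/m = 82068 m ≈ 82.1 km

82.1 km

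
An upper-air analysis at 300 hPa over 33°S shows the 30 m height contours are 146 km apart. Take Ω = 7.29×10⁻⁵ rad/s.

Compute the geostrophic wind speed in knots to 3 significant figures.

Coriolis parameter at 33°S:
f = 2Ω sin φ = 2 × 7.29×10⁻⁵ × sin 33° = 7.94×10⁻⁵ s⁻¹
Height gradient: |∂Z/∂n| = 30 m / 146000 m = 2.05×10⁻⁴
On a pressure surface, geostrophic balance gives V_g = (g/f)|∂Z/∂n|:
V_g = 9.81 × 2.05×10⁻⁴ / 7.94×10⁻⁵ = 25.4 m/s
Converting: 25.4 m/s × 1.944 = 49.3 knots

49.3 knots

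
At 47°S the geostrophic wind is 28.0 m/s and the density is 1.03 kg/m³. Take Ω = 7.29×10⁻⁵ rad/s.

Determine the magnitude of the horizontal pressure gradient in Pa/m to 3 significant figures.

Coriolis parameter at 47°S:
f = 2Ω sin φ = 2 × 7.29×10⁻⁵ × sin 47° = 1.07×10⁻⁴ s⁻¹
Geostrophic balance rearranged: |∂P/∂n| = f ρ V_g
|∂P/∂n| = 1.07×10⁻⁴ × 1.03 × 28.0 = 3.08×10⁻³ Pa/m

3.08×10⁻³ Pa/m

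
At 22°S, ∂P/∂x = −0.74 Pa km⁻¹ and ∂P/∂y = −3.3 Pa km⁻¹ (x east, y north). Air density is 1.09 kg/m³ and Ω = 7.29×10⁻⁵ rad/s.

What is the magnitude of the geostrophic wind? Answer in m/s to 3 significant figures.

Coriolis parameter at 22°S:
f = 2Ω sin φ = 2 × 7.29×10⁻⁵ × sin 22° = 5.46×10⁻⁵ s⁻¹
In the Southern Hemisphere f is negative: f = −5.46×10⁻⁵ s⁻¹.
Component geostrophic relations (x east, y north):
u_g = −(1/(fρ)) ∂P/∂y,  v_g = (1/(fρ)) ∂P/∂x
u_g = −(−3.3×10⁻³)/(−5.46×10⁻⁵ × 1.09) = −55.4 m/s;  v_g = (−0.74×10⁻³)/(−5.46×10⁻⁵ × 1.09) = 12.4 m/s
|V_g| = √(u_g² + v_g²) = 56.8 m/s

56.8 m/s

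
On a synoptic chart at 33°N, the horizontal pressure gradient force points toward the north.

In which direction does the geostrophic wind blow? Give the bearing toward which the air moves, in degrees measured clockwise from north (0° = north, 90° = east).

090°

The pressure-gradient force points toward the north (bearing 000°).
Geostrophic balance: in the Northern Hemisphere the Coriolis force deflects motion to the right, so the geostrophic wind blows 90° to the right of the pressure-gradient force (low pressure on the left).
Rotating 000° by 90° clockwise gives 090° — the wind blows toward the east.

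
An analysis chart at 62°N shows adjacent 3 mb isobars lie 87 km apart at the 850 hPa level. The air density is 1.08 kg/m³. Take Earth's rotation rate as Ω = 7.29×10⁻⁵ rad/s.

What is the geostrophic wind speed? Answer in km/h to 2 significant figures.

89 km/h

Coriolis parameter at 62°N:
f = 2Ω sin φ = 2 × 7.29×10⁻⁵ × sin 62° = 1.29×10⁻⁴ s⁻¹
Pressure gradient: |∂P/∂n| = 300 Pa / 87000 m = 3.45×10⁻³ Pa/m
Geostrophic balance (pressure-gradient force = Coriolis force):
V_g = (1/(fρ)) |∂P/∂n| = 3.45×10⁻³ / (1.29×10⁻⁴ × 1.08) = 24.8 m/s
Converting: 24.8 m/s × 3.6 = 89 km/h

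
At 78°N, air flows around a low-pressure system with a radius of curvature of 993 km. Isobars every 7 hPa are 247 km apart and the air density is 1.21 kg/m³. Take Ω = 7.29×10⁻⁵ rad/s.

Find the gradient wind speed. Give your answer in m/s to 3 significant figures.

Coriolis parameter at 78°N:
f = 2Ω sin φ = 2 × 7.29×10⁻⁵ × sin 78° = 1.43×10⁻⁴ s⁻¹
Pressure gradient: |∂P/∂n| = 700 Pa / 247000 m = 2.83×10⁻³ Pa/m
Geostrophic speed: V_g = |∂P/∂n|/(fρ) = 2.83×10⁻³/(1.43×10⁻⁴ × 1.21) = 16.4 m/s
Around a low, centrifugal force acts outward with Coriolis, so pressure-gradient force balances both:
(1/ρ)|∂P/∂n| = fV + V²/R  →  V² + fR·V − fR·V_g = 0
With fR = 1.43×10⁻⁴ × 993×10³ m = 142 m/s:
V = [−fR + √((fR)² + 4 fR V_g)]/2 = [−142 + √(142² + 4×142×16.4)]/2 = 14.9 m/s
Subgeostrophic (V < V_g = 16.4 m/s), as expected around a low.

14.9 m/s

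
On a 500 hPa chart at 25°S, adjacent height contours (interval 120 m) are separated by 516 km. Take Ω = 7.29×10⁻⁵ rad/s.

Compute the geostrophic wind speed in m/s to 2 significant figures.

Coriolis parameter at 25°S:
f = 2Ω sin φ = 2 × 7.29×10⁻⁵ × sin 25° = 6.16×10⁻⁵ s⁻¹
Height gradient: |∂Z/∂n| = 120 m / 516000 m = 2.33×10⁻⁴
On a pressure surface, geostrophic balance gives V_g = (g/f)|∂Z/∂n|:
V_g = 9.81 × 2.33×10⁻⁴ / 6.16×10⁻⁵ = 37.0 m/s

37 m/s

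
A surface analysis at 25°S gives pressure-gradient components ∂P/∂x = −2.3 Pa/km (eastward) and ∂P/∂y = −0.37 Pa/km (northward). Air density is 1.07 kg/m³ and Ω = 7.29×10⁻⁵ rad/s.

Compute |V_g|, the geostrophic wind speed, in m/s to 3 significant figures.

35.3 m/s

Coriolis parameter at 25°S:
f = 2Ω sin φ = 2 × 7.29×10⁻⁵ × sin 25° = 6.16×10⁻⁵ s⁻¹
In the Southern Hemisphere f is negative: f = −6.16×10⁻⁵ s⁻¹.
Component geostrophic relations (x east, y north):
u_g = −(1/(fρ)) ∂P/∂y,  v_g = (1/(fρ)) ∂P/∂x
u_g = −(−0.37×10⁻³)/(−6.16×10⁻⁵ × 1.07) = −5.61 m/s;  v_g = (−2.3×10⁻³)/(−6.16×10⁻⁵ × 1.07) = 34.9 m/s
|V_g| = √(u_g² + v_g²) = 35.3 m/s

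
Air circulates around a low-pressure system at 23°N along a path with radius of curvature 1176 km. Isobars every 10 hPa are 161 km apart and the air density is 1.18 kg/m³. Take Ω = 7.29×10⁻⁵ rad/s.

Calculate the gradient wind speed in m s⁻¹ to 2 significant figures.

52 m s⁻¹

Coriolis parameter at 23°N:
f = 2Ω sin φ = 2 × 7.29×10⁻⁵ × sin 23° = 5.70×10⁻⁵ s⁻¹
Pressure gradient: |∂P/∂n| = 1000 Pa / 161000 m = 6.21×10⁻³ Pa/m
Geostrophic speed: V_g = |∂P/∂n|/(fρ) = 6.21×10⁻³/(5.70×10⁻⁵ × 1.18) = 92.4 m/s
Around a low, centrifugal force acts outward with Coriolis, so pressure-gradient force balances both:
(1/ρ)|∂P/∂n| = fV + V²/R  →  V² + fR·V − fR·V_g = 0
With fR = 5.70×10⁻⁵ × 1176×10³ m = 67.0 m/s:
V = [−fR + √((fR)² + 4 fR V_g)]/2 = [−67.0 + √(67.0² + 4×67.0×92.4)]/2 = 52 m/s
Subgeostrophic (V < V_g = 92.4 m/s), as expected around a low.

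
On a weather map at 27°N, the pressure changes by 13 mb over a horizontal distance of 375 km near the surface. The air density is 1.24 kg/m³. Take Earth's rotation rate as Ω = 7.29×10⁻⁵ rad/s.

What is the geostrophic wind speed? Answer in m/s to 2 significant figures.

Coriolis parameter at 27°N:
f = 2Ω sin φ = 2 × 7.29×10⁻⁵ × sin 27° = 6.62×10⁻⁵ s⁻¹
Pressure gradient: |∂P/∂n| = 1300 Pa / 375000 m = 3.47×10⁻³ Pa/m
Geostrophic balance (pressure-gradient force = Coriolis force):
V_g = (1/(fρ)) |∂P/∂n| = 3.47×10⁻³ / (6.62×10⁻⁵ × 1.24) = 42.2 m/s

42 m/s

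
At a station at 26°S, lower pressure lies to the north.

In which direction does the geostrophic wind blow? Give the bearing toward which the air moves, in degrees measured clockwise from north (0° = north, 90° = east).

The pressure-gradient force points toward the north (bearing 000°).
Geostrophic balance: in the Southern Hemisphere the Coriolis force deflects motion to the left, so the geostrophic wind blows 90° to the left of the pressure-gradient force (low pressure on the right).
Rotating 000° by 90° counterclockwise gives 270° — the wind blows toward the west.

270°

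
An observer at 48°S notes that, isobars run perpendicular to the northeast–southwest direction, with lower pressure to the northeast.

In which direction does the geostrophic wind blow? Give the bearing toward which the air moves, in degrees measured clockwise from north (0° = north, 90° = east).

315°

The pressure-gradient force points toward the northeast (bearing 045°).
Geostrophic balance: in the Southern Hemisphere the Coriolis force deflects motion to the left, so the geostrophic wind blows 90° to the left of the pressure-gradient force (low pressure on the right).
Rotating 045° by 90° counterclockwise gives 315° — the wind blows toward the northwest.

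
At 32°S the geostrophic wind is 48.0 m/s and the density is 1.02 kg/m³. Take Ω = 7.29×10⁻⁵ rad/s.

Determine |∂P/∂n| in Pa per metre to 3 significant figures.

3.78×10⁻³ Pa/m

Coriolis parameter at 32°S:
f = 2Ω sin φ = 2 × 7.29×10⁻⁵ × sin 32° = 7.73×10⁻⁵ s⁻¹
Geostrophic balance rearranged: |∂P/∂n| = f ρ V_g
|∂P/∂n| = 7.73×10⁻⁵ × 1.02 × 48.0 = 3.78×10⁻³ Pa/m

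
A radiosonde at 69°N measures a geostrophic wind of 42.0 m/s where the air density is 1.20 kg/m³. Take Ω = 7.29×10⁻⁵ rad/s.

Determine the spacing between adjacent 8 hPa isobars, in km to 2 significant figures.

120 km

Coriolis parameter at 69°N:
f = 2Ω sin φ = 2 × 7.29×10⁻⁵ × sin 69° = 1.36×10⁻⁴ s⁻¹
Geostrophic balance rearranged: |∂P/∂n| = f ρ V_g
|∂P/∂n| = 1.36×10⁻⁴ × 1.20 × 42.0 = 6.86×10⁻³ Pa/m
Isobar spacing: Δn = ΔP/|∂P/∂n| = 800 Pa / 6.86×10⁻³ Pa/m = 116614 m ≈ 120 km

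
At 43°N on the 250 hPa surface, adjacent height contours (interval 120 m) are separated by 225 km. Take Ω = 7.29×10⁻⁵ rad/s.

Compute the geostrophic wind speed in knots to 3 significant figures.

Coriolis parameter at 43°N:
f = 2Ω sin φ = 2 × 7.29×10⁻⁵ × sin 43° = 9.94×10⁻⁵ s⁻¹
Height gradient: |∂Z/∂n| = 120 m / 225000 m = 5.33×10⁻⁴
On a pressure surface, geostrophic balance gives V_g = (g/f)|∂Z/∂n|:
V_g = 9.81 × 5.33×10⁻⁴ / 9.94×10⁻⁵ = 52.6 m/s
Converting: 52.6 m/s × 1.944 = 102 knots

102 knots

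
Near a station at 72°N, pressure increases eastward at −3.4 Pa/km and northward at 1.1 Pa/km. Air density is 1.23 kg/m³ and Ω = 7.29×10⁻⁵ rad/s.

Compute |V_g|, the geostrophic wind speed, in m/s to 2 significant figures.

21 m/s

Coriolis parameter at 72°N:
f = 2Ω sin φ = 2 × 7.29×10⁻⁵ × sin 72° = 1.39×10⁻⁴ s⁻¹
Component geostrophic relations (x east, y north):
u_g = −(1/(fρ)) ∂P/∂y,  v_g = (1/(fρ)) ∂P/∂x
u_g = −(1.1×10⁻³)/(1.39×10⁻⁴ × 1.23) = −6.45 m/s;  v_g = (−3.4×10⁻³)/(1.39×10⁻⁴ × 1.23) = −19.9 m/s
|V_g| = √(u_g² + v_g²) = 21.0 m/s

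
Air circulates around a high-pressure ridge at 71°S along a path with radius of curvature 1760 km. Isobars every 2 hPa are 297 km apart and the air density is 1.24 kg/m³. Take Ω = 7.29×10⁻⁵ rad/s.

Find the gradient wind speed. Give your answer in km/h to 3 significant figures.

14.4 km/h

Coriolis parameter at 71°S:
f = 2Ω sin φ = 2 × 7.29×10⁻⁵ × sin 71° = 1.38×10⁻⁴ s⁻¹
Pressure gradient: |∂P/∂n| = 200 Pa / 297000 m = 6.73×10⁻⁴ Pa/m
Geostrophic speed: V_g = |∂P/∂n|/(fρ) = 6.73×10⁻⁴/(1.38×10⁻⁴ × 1.24) = 3.94 m/s
Around a high, pressure-gradient force acts outward with centrifugal, so Coriolis balances both:
fV = (1/ρ)|∂P/∂n| + V²/R  →  V² − fR·V + fR·V_g = 0
With fR = 1.38×10⁻⁴ × 1760×10³ m = 243 m/s:
V = [fR − √((fR)² − 4 fR V_g)]/2 = [243 − √(243² − 4×243×3.94)]/2 = 4.01 m/s
Supergeostrophic (V > V_g = 3.94 m/s), as expected around a high.
Converting: 4.01 m/s × 3.6 = 14.4 km/h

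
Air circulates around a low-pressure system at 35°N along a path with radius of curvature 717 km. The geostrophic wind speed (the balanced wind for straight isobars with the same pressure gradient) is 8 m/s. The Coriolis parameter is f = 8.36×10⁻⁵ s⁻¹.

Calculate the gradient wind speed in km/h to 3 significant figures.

Around a low, centrifugal force acts outward with Coriolis, so pressure-gradient force balances both:
(1/ρ)|∂P/∂n| = fV + V²/R  →  V² + fR·V − fR·V_g = 0
With fR = 8.36×10⁻⁵ × 717×10³ m = 59.9 m/s:
V = [−fR + √((fR)² + 4 fR V_g)]/2 = [−59.9 + √(59.9² + 4×59.9×8)]/2 = 7.15 m/s
Subgeostrophic (V < V_g = 8 m/s), as expected around a low.
Converting: 7.15 m/s × 3.6 = 25.7 km/h

25.7 km/h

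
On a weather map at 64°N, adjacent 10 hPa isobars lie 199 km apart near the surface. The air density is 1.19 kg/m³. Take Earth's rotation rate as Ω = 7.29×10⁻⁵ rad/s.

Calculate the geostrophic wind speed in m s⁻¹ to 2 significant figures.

Coriolis parameter at 64°N:
f = 2Ω sin φ = 2 × 7.29×10⁻⁵ × sin 64° = 1.31×10⁻⁴ s⁻¹
Pressure gradient: |∂P/∂n| = 1000 Pa / 199000 m = 5.03×10⁻³ Pa/m
Geostrophic balance (pressure-gradient force = Coriolis force):
V_g = (1/(fρ)) |∂P/∂n| = 5.03×10⁻³ / (1.31×10⁻⁴ × 1.19) = 32.2 m/s

32 m s⁻¹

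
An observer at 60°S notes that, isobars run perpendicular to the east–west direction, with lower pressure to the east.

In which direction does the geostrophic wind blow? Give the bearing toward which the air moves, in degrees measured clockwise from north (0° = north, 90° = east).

000°

The pressure-gradient force points toward the east (bearing 090°).
Geostrophic balance: in the Southern Hemisphere the Coriolis force deflects motion to the left, so the geostrophic wind blows 90° to the left of the pressure-gradient force (low pressure on the right).
Rotating 090° by 90° counterclockwise gives 000° — the wind blows toward the north.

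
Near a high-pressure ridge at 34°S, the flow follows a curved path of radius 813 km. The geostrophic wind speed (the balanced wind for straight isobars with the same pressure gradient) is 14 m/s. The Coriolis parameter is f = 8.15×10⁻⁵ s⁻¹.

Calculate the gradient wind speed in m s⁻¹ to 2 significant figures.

Around a high, pressure-gradient force acts outward with centrifugal, so Coriolis balances both:
fV = (1/ρ)|∂P/∂n| + V²/R  →  V² − fR·V + fR·V_g = 0
With fR = 8.15×10⁻⁵ × 813×10³ m = 66.3 m/s:
V = [fR − √((fR)² − 4 fR V_g)]/2 = [66.3 − √(66.3² − 4×66.3×14)]/2 = 20.1 m/s
Supergeostrophic (V > V_g = 14 m/s), as expected around a high.

20 m s⁻¹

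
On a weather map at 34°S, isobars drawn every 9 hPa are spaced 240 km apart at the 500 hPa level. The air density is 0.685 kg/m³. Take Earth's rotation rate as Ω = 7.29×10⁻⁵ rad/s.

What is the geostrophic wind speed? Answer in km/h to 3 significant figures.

242 km/h

Coriolis parameter at 34°S:
f = 2Ω sin φ = 2 × 7.29×10⁻⁵ × sin 34° = 8.15×10⁻⁵ s⁻¹
Pressure gradient: |∂P/∂n| = 900 Pa / 240000 m = 3.75×10⁻³ Pa/m
Geostrophic balance (pressure-gradient force = Coriolis force):
V_g = (1/(fρ)) |∂P/∂n| = 3.75×10⁻³ / (8.15×10⁻⁵ × 0.685) = 67.1 m/s
Converting: 67.1 m/s × 3.6 = 242 km/h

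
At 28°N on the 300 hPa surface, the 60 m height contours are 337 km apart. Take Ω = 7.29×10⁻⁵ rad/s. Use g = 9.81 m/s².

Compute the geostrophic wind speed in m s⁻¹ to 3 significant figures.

Coriolis parameter at 28°N:
f = 2Ω sin φ = 2 × 7.29×10⁻⁵ × sin 28° = 6.84×10⁻⁵ s⁻¹
Height gradient: |∂Z/∂n| = 60 m / 337000 m = 1.78×10⁻⁴
On a pressure surface, geostrophic balance gives V_g = (g/f)|∂Z/∂n|:
V_g = 9.81 × 1.78×10⁻⁴ / 6.84×10⁻⁵ = 25.5 m/s

25.5 m s⁻¹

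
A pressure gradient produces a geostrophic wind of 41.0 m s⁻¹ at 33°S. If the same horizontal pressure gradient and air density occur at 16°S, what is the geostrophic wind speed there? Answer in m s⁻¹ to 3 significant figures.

81.0 m s⁻¹

With the same pressure gradient and density, V_g ∝ 1/f ∝ 1/sin φ.
V₂ = V₁ · sin φ₁ / sin φ₂ = 41.0 × sin 33° / sin 16°
V₂ = 41.0 × 0.5446/0.2756 = 81.0 m s⁻¹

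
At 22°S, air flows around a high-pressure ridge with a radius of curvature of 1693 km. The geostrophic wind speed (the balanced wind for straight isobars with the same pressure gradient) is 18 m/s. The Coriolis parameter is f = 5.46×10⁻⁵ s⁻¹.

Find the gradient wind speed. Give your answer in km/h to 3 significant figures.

Around a high, pressure-gradient force acts outward with centrifugal, so Coriolis balances both:
fV = (1/ρ)|∂P/∂n| + V²/R  →  V² − fR·V + fR·V_g = 0
With fR = 5.46×10⁻⁵ × 1693×10³ m = 92.4 m/s:
V = [fR − √((fR)² − 4 fR V_g)]/2 = [92.4 − √(92.4² − 4×92.4×18)]/2 = 24.5 m/s
Supergeostrophic (V > V_g = 18 m/s), as expected around a high.
Converting: 24.5 m/s × 3.6 = 88.2 km/h

88.2 km/h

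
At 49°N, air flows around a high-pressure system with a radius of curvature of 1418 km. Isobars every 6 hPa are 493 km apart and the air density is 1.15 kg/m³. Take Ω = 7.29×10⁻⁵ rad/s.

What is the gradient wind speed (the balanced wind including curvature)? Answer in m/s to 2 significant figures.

10 m/s

Coriolis parameter at 49°N:
f = 2Ω sin φ = 2 × 7.29×10⁻⁵ × sin 49° = 1.10×10⁻⁴ s⁻¹
Pressure gradient: |∂P/∂n| = 600 Pa / 493000 m = 1.22×10⁻³ Pa/m
Geostrophic speed: V_g = |∂P/∂n|/(fρ) = 1.22×10⁻³/(1.10×10⁻⁴ × 1.15) = 9.62 m/s
Around a high, pressure-gradient force acts outward with centrifugal, so Coriolis balances both:
fV = (1/ρ)|∂P/∂n| + V²/R  →  V² − fR·V + fR·V_g = 0
With fR = 1.10×10⁻⁴ × 1418×10³ m = 156 m/s:
V = [fR − √((fR)² − 4 fR V_g)]/2 = [156 − √(156² − 4×156×9.62)]/2 = 10.3 m/s
Supergeostrophic (V > V_g = 9.62 m/s), as expected around a high.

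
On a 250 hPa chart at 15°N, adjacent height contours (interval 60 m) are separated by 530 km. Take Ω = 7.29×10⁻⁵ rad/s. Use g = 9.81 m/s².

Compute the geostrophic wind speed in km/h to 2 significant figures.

110 km/h

Coriolis parameter at 15°N:
f = 2Ω sin φ = 2 × 7.29×10⁻⁵ × sin 15° = 3.77×10⁻⁵ s⁻¹
Height gradient: |∂Z/∂n| = 60 m / 530000 m = 1.13×10⁻⁴
On a pressure surface, geostrophic balance gives V_g = (g/f)|∂Z/∂n|:
V_g = 9.81 × 1.13×10⁻⁴ / 3.77×10⁻⁵ = 29.4 m/s
Converting: 29.4 m/s × 3.6 = 110 km/h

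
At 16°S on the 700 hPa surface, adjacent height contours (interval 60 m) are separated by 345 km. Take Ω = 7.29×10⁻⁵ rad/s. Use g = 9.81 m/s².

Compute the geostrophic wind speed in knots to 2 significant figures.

83 knots

Coriolis parameter at 16°S:
f = 2Ω sin φ = 2 × 7.29×10⁻⁵ × sin 16° = 4.02×10⁻⁵ s⁻¹
Height gradient: |∂Z/∂n| = 60 m / 345000 m = 1.74×10⁻⁴
On a pressure surface, geostrophic balance gives V_g = (g/f)|∂Z/∂n|:
V_g = 9.81 × 1.74×10⁻⁴ / 4.02×10⁻⁵ = 42.5 m/s
Converting: 42.5 m/s × 1.944 = 83 knots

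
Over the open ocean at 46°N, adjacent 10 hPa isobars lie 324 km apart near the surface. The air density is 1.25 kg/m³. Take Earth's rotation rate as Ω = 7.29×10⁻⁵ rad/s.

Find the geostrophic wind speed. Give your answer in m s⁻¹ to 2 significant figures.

Coriolis parameter at 46°N:
f = 2Ω sin φ = 2 × 7.29×10⁻⁵ × sin 46° = 1.05×10⁻⁴ s⁻¹
Pressure gradient: |∂P/∂n| = 1000 Pa / 324000 m = 3.09×10⁻³ Pa/m
Geostrophic balance (pressure-gradient force = Coriolis force):
V_g = (1/(fρ)) |∂P/∂n| = 3.09×10⁻³ / (1.05×10⁻⁴ × 1.25) = 23.5 m/s

24 m s⁻¹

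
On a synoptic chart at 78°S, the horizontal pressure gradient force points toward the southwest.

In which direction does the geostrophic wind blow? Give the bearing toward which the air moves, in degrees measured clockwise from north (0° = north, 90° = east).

The pressure-gradient force points toward the southwest (bearing 225°).
Geostrophic balance: in the Southern Hemisphere the Coriolis force deflects motion to the left, so the geostrophic wind blows 90° to the left of the pressure-gradient force (low pressure on the right).
Rotating 225° by 90° counterclockwise gives 135° — the wind blows toward the southeast.

135°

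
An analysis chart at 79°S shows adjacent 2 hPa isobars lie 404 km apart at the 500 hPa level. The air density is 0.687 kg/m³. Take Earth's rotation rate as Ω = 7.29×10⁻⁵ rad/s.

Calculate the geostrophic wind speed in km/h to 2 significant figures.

Coriolis parameter at 79°S:
f = 2Ω sin φ = 2 × 7.29×10⁻⁵ × sin 79° = 1.43×10⁻⁴ s⁻¹
Pressure gradient: |∂P/∂n| = 200 Pa / 404000 m = 4.95×10⁻⁴ Pa/m
Geostrophic balance (pressure-gradient force = Coriolis force):
V_g = (1/(fρ)) |∂P/∂n| = 4.95×10⁻⁴ / (1.43×10⁻⁴ × 0.687) = 5.03 m/s
Converting: 5.03 m/s × 3.6 = 18 km/h

18 km/h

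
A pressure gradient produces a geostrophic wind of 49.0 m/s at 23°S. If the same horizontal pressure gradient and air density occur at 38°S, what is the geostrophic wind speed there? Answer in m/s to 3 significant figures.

With the same pressure gradient and density, V_g ∝ 1/f ∝ 1/sin φ.
V₂ = V₁ · sin φ₁ / sin φ₂ = 49.0 × sin 23° / sin 38°
V₂ = 49.0 × 0.3907/0.6157 = 31.1 m/s

31.1 m/s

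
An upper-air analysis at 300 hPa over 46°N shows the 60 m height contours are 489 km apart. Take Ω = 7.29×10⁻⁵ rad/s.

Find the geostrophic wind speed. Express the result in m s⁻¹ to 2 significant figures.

11 m s⁻¹

Coriolis parameter at 46°N:
f = 2Ω sin φ = 2 × 7.29×10⁻⁵ × sin 46° = 1.05×10⁻⁴ s⁻¹
Height gradient: |∂Z/∂n| = 60 m / 489000 m = 1.23×10⁻⁴
On a pressure surface, geostrophic balance gives V_g = (g/f)|∂Z/∂n|:
V_g = 9.81 × 1.23×10⁻⁴ / 1.05×10⁻⁴ = 11.5 m/s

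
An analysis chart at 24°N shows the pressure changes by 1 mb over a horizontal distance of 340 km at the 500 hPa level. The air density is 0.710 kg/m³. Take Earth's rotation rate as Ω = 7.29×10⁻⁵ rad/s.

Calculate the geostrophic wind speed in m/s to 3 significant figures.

Coriolis parameter at 24°N:
f = 2Ω sin φ = 2 × 7.29×10⁻⁵ × sin 24° = 5.93×10⁻⁵ s⁻¹
Pressure gradient: |∂P/∂n| = 100 Pa / 340000 m = 2.94×10⁻⁴ Pa/m
Geostrophic balance (pressure-gradient force = Coriolis force):
V_g = (1/(fρ)) |∂P/∂n| = 2.94×10⁻⁴ / (5.93×10⁻⁵ × 0.710) = 6.99 m/s

6.99 m/s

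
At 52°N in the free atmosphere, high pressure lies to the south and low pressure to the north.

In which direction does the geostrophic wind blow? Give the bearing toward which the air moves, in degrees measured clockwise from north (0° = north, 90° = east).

090°

The pressure-gradient force points toward the north (bearing 000°).
Geostrophic balance: in the Northern Hemisphere the Coriolis force deflects motion to the right, so the geostrophic wind blows 90° to the right of the pressure-gradient force (low pressure on the left).
Rotating 000° by 90° clockwise gives 090° — the wind blows toward the east.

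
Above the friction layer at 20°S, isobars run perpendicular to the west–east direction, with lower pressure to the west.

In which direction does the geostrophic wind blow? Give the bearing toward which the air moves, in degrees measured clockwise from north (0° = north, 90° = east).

The pressure-gradient force points toward the west (bearing 270°).
Geostrophic balance: in the Southern Hemisphere the Coriolis force deflects motion to the left, so the geostrophic wind blows 90° to the left of the pressure-gradient force (low pressure on the right).
Rotating 270° by 90° counterclockwise gives 180° — the wind blows toward the south.

180°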